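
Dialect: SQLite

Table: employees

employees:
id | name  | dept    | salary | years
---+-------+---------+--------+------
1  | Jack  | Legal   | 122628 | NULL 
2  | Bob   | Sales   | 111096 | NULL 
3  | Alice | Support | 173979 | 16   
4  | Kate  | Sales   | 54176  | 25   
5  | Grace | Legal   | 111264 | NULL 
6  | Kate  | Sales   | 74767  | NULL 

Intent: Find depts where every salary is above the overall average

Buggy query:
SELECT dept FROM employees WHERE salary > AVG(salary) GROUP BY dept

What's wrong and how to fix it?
Bug: AVG() is an aggregate; it can't sit directly in WHERE

Fix: Use a subquery for AVG and a HAVING MIN(...) filter so the condition holds for every row in the group

Corrected query:
SELECT dept FROM employees GROUP BY dept HAVING MIN(salary) > (SELECT AVG(salary) FROM employees)

Result:
dept   
-------
Legal  
Support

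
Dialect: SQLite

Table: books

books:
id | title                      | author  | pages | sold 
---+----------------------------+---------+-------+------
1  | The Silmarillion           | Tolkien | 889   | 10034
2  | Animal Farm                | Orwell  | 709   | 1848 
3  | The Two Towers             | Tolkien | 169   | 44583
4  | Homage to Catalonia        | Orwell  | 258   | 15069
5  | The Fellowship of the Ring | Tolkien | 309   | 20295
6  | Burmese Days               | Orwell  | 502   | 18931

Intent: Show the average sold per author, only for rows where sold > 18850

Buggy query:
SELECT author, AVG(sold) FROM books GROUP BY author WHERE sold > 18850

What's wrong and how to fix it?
Bug: Row-level WHERE must come before GROUP BY in the clause order

Fix: Place WHERE between FROM and GROUP BY

Corrected query:
SELECT author, AVG(sold) FROM books WHERE sold > 18850 GROUP BY author

Result:
author  | AVG(sold)
--------+----------
Orwell  | 18931    
Tolkien | 32439    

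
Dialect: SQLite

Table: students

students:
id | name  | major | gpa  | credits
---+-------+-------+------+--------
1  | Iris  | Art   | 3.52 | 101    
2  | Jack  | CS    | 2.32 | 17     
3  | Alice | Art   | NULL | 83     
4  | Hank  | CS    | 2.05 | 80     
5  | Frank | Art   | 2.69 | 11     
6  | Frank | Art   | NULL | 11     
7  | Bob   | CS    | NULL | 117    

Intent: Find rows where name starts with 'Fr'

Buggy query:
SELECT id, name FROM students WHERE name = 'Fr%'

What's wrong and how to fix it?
Bug: '=' compares the literal string including the % character; pattern matching needs LIKE

Fix: Use LIKE for wildcard pattern matching

Corrected query:
SELECT id, name FROM students WHERE name LIKE 'Fr%'

Result:
id | name 
---+------
5  | Frank
6  | Frank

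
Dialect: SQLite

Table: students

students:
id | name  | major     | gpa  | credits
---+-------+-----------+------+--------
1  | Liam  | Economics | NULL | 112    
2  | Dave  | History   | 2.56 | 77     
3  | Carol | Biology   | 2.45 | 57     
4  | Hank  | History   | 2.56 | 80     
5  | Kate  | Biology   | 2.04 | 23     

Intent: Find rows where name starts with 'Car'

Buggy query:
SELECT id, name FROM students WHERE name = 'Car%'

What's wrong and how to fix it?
Bug: Wildcards only work with LIKE; '=' treats '%' as a literal character

Fix: Use LIKE for wildcard pattern matching

Corrected query:
SELECT id, name FROM students WHERE name LIKE 'Car%'

Result:
id | name 
---+------
3  | Carol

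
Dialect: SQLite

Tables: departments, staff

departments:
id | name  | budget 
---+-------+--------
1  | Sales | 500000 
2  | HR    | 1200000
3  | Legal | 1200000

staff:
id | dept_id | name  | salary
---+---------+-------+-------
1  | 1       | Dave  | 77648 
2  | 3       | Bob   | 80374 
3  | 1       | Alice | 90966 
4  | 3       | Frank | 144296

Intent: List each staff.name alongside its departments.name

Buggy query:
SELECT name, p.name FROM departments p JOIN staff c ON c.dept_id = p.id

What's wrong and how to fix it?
Bug: Both tables have a 'name' column; the unqualified reference is ambiguous

Fix: Qualify the column with its table alias (c.name)

Corrected query:
SELECT c.name, p.name FROM departments p JOIN staff c ON c.dept_id = p.id

Result:
name  | name 
------+------
Dave  | Sales
Bob   | Legal
Alice | Sales
Frank | Legal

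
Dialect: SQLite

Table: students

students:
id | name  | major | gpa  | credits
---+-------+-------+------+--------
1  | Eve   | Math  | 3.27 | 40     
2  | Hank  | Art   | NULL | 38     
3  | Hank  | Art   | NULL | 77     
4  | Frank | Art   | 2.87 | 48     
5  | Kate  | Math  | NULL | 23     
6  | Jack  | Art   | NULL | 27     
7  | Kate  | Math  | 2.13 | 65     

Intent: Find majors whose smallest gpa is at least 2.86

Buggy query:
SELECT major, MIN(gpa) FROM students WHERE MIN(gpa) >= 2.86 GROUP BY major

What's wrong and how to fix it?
Bug: Aggregates like MIN are computed per group after WHERE runs

Fix: Use HAVING for the per-group MIN condition

Corrected query:
SELECT major, MIN(gpa) FROM students GROUP BY major HAVING MIN(gpa) >= 2.86

Result:
major | MIN(gpa)
------+---------
Art   | 2.87    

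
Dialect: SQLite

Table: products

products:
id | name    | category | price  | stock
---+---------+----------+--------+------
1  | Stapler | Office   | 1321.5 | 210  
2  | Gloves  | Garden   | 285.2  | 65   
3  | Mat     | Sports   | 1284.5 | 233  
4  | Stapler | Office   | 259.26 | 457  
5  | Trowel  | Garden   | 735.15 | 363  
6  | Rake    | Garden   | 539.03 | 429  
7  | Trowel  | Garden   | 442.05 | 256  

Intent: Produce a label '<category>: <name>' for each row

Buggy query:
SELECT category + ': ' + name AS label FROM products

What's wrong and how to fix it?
Bug: SQLite uses || for string concatenation; + coerces text to numbers (yielding 0)

Fix: Replace + with || to concatenate text

Corrected query:
SELECT category || ': ' || name AS label FROM products

Result:
label          
---------------
Office: Stapler
Garden: Gloves 
Sports: Mat    
Office: Stapler
Garden: Trowel 
Garden: Rake   
Garden: Trowel 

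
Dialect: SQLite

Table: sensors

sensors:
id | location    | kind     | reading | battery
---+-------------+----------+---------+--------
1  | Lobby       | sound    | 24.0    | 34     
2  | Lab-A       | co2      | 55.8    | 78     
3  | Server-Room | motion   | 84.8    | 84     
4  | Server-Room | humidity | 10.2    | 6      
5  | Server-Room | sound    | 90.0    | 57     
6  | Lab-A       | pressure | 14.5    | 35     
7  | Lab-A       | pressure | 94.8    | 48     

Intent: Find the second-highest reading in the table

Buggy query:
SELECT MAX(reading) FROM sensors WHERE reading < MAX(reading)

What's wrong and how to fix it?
Bug: The inner MAX is an aggregate inside WHERE, which is not allowed

Fix: Put the inner MAX in a scalar subquery

Corrected query:
SELECT MAX(reading) FROM sensors WHERE reading < (SELECT MAX(reading) FROM sensors)

Result:
MAX(reading)
------------
90          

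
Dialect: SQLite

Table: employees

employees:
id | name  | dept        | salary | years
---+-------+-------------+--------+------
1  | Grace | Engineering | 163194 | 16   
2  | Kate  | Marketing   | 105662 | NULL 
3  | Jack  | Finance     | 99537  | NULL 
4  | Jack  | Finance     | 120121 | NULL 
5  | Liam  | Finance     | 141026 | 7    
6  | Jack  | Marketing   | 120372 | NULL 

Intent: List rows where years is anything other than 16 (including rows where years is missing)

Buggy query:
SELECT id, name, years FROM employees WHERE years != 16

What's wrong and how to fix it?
Bug: Inequality against NULL is unknown, not true; rows with NULL are dropped

Fix: Handle NULL separately with IS NULL alongside the inequality

Corrected query:
SELECT id, name, years FROM employees WHERE years != 16 OR years IS NULL

Result:
id | name | years
---+------+------
2  | Kate | NULL 
3  | Jack | NULL 
4  | Jack | NULL 
5  | Liam | 7    
6  | Jack | NULL 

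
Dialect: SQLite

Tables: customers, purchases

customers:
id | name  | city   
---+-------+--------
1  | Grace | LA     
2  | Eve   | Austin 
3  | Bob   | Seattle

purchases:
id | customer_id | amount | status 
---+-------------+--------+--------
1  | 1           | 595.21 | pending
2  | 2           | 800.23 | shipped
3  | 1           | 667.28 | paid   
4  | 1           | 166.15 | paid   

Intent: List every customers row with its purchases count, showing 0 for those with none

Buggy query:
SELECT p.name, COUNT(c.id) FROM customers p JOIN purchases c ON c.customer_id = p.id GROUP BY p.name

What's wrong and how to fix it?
Bug: INNER JOIN drops customers rows that have no matching purchases rows

Fix: Use LEFT JOIN so parents without children still appear (COUNT(c.id) gives 0)

Corrected query:
SELECT p.name, COUNT(c.id) FROM customers p LEFT JOIN purchases c ON c.customer_id = p.id GROUP BY p.name

Result:
name  | COUNT(c.id)
------+------------
Bob   | 0          
Eve   | 1          
Grace | 3          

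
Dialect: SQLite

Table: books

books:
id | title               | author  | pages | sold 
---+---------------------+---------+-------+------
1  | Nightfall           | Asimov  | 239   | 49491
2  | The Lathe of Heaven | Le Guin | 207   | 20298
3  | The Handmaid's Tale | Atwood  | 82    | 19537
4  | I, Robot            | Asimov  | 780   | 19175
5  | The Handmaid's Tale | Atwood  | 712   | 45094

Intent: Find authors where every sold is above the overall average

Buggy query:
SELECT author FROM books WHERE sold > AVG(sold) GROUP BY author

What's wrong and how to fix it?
Bug: WHERE evaluates per row before aggregation, so AVG() is unavailable

Fix: Compute the overall average in a scalar subquery and compare each group's MIN against it in HAVING

Corrected query:
SELECT author FROM books GROUP BY author HAVING MIN(sold) > (SELECT AVG(sold) FROM books)

Result:
(no rows)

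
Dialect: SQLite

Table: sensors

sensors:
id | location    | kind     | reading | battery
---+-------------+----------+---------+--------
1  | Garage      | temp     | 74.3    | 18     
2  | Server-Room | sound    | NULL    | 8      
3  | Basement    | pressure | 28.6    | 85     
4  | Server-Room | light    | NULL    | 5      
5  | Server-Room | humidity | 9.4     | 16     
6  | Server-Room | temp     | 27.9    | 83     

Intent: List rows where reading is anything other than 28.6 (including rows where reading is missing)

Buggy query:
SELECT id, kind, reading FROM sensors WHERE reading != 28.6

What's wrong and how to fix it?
Bug: Inequality against NULL is unknown, not true; rows with NULL are dropped

Fix: Handle NULL separately with IS NULL alongside the inequality

Corrected query:
SELECT id, kind, reading FROM sensors WHERE reading != 28.6 OR reading IS NULL

Result:
id | kind     | reading
---+----------+--------
1  | temp     | 74.3   
2  | sound    | NULL   
4  | light    | NULL   
5  | humidity | 9.4    
6  | temp     | 27.9   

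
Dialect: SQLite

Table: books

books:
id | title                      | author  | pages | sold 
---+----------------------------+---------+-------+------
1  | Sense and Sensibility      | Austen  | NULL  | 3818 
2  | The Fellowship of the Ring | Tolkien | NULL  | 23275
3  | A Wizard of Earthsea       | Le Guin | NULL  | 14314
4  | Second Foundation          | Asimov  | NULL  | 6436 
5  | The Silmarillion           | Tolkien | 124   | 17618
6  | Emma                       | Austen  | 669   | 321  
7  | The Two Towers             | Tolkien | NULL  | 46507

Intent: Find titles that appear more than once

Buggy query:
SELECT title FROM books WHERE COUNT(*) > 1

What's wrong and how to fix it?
Bug: COUNT(*) is an aggregate and cannot be used in WHERE

Fix: GROUP BY title, then filter groups with HAVING COUNT(*) > 1

Corrected query:
SELECT title FROM books GROUP BY title HAVING COUNT(*) > 1

Result:
(no rows)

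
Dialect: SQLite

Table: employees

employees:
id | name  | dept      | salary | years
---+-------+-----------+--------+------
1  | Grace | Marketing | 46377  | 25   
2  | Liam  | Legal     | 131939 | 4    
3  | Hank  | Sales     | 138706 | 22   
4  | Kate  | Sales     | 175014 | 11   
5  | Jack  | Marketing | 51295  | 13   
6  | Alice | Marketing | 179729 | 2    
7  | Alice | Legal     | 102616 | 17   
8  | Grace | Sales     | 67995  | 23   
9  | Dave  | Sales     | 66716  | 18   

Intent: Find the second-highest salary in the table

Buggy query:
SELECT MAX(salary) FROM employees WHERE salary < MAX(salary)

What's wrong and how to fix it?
Bug: The inner MAX is an aggregate inside WHERE, which is not allowed

Fix: Put the inner MAX in a scalar subquery

Corrected query:
SELECT MAX(salary) FROM employees WHERE salary < (SELECT MAX(salary) FROM employees)

Result:
MAX(salary)
-----------
175014     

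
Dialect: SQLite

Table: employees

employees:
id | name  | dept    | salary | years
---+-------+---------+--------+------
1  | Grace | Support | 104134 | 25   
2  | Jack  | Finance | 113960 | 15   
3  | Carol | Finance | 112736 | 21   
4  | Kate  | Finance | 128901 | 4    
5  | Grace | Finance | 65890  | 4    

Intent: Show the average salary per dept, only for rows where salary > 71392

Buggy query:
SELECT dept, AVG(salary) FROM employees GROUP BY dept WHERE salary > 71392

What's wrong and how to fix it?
Bug: Row-level WHERE must come before GROUP BY in the clause order

Fix: Place WHERE between FROM and GROUP BY

Corrected query:
SELECT dept, AVG(salary) FROM employees WHERE salary > 71392 GROUP BY dept

Result:
dept    | AVG(salary)  
--------+--------------
Finance | 118532.333333
Support | 104134       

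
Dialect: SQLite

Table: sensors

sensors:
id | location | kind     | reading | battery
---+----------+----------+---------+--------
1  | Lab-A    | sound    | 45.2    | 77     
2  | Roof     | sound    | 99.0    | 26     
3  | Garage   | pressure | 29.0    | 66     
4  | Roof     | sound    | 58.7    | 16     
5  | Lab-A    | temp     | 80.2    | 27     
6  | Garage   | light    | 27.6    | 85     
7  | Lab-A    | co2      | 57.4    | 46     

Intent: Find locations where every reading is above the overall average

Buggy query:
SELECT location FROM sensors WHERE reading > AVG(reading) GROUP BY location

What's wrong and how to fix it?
Bug: WHERE evaluates per row before aggregation, so AVG() is unavailable

Fix: Use a subquery for AVG and a HAVING MIN(...) filter so the condition holds for every row in the group

Corrected query:
SELECT location FROM sensors GROUP BY location HAVING MIN(reading) > (SELECT AVG(reading) FROM sensors)

Result:
location
--------
Roof    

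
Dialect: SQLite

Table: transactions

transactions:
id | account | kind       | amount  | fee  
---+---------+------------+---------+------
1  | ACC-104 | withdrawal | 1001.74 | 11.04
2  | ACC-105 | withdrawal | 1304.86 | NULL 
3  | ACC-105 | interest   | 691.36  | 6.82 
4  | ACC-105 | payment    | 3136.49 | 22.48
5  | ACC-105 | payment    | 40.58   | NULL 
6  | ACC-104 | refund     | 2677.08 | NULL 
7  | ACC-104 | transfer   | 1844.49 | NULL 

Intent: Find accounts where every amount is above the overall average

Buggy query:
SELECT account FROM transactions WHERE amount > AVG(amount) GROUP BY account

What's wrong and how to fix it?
Bug: WHERE evaluates per row before aggregation, so AVG() is unavailable

Fix: Compute the overall average in a scalar subquery and compare each group's MIN against it in HAVING

Corrected query:
SELECT account FROM transactions GROUP BY account HAVING MIN(amount) > (SELECT AVG(amount) FROM transactions)

Result:
(no rows)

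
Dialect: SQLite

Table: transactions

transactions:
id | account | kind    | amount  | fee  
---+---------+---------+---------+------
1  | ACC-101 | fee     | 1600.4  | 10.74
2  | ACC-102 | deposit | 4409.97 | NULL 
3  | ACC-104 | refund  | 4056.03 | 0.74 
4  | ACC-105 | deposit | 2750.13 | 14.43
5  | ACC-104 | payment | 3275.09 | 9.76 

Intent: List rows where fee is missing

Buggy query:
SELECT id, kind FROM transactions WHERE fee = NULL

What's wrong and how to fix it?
Bug: '= NULL' is always unknown in SQL three-valued logic, so no rows match

Fix: Use IS NULL to test for NULL

Corrected query:
SELECT id, kind FROM transactions WHERE fee IS NULL

Result:
id | kind   
---+--------
2  | deposit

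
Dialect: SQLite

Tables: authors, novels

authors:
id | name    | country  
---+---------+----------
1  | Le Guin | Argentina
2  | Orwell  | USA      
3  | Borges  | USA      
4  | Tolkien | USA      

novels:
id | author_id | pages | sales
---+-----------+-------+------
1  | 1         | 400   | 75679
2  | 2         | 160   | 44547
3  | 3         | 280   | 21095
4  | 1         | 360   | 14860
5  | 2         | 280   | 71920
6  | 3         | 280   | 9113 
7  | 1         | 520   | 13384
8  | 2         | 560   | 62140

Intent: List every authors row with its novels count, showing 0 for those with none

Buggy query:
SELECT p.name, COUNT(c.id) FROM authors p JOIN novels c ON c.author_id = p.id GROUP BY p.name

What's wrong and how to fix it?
Bug: An inner join excludes parents with zero children

Fix: Use LEFT JOIN so parents without children still appear (COUNT(c.id) gives 0)

Corrected query:
SELECT p.name, COUNT(c.id) FROM authors p LEFT JOIN novels c ON c.author_id = p.id GROUP BY p.name

Result:
name    | COUNT(c.id)
--------+------------
Borges  | 2          
Le Guin | 3          
Orwell  | 3          
Tolkien | 0          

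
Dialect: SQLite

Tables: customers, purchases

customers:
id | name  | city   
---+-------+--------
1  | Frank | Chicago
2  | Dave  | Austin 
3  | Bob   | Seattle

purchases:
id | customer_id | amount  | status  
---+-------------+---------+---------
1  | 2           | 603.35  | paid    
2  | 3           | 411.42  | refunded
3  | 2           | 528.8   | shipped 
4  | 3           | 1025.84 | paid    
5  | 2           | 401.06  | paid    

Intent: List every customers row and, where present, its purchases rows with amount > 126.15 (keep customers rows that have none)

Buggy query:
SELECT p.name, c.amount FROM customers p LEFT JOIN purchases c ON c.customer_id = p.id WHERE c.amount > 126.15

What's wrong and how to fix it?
Bug: A WHERE condition on the right-hand table after LEFT JOIN drops unmatched parents

Fix: Move the right-table condition into the ON clause so unmatched parents are kept

Corrected query:
SELECT p.name, c.amount FROM customers p LEFT JOIN purchases c ON c.customer_id = p.id AND c.amount > 126.15

Result:
name  | amount 
------+--------
Frank | NULL   
Dave  | 401.06 
Dave  | 528.8  
Dave  | 603.35 
Bob   | 411.42 
Bob   | 1025.84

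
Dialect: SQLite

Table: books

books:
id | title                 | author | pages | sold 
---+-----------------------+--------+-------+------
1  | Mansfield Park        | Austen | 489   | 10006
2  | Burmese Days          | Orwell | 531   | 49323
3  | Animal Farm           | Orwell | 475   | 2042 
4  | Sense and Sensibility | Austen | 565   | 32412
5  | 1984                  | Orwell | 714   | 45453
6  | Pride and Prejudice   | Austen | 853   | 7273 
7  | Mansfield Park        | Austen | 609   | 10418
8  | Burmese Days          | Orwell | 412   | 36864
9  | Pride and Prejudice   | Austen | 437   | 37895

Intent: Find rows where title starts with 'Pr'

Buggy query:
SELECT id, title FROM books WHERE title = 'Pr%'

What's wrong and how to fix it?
Bug: '=' compares the literal string including the % character; pattern matching needs LIKE

Fix: Use LIKE for wildcard pattern matching

Corrected query:
SELECT id, title FROM books WHERE title LIKE 'Pr%'

Result:
id | title              
---+--------------------
6  | Pride and Prejudice
9  | Pride and Prejudice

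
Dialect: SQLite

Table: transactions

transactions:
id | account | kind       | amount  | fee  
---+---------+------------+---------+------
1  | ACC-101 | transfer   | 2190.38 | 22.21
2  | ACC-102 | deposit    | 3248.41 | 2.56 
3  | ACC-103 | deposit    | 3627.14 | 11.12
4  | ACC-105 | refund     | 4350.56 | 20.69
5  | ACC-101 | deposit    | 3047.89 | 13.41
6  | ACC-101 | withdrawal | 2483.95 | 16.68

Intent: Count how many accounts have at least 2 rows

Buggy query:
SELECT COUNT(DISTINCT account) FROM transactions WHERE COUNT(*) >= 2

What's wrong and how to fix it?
Bug: COUNT(*) cannot appear in WHERE; the per-group count doesn't exist yet

Fix: Use a subquery that GROUPs and filters with HAVING, then count its rows

Corrected query:
SELECT COUNT(*) FROM (SELECT account FROM transactions GROUP BY account HAVING COUNT(*) >= 2)

Result:
COUNT(*)
--------
1       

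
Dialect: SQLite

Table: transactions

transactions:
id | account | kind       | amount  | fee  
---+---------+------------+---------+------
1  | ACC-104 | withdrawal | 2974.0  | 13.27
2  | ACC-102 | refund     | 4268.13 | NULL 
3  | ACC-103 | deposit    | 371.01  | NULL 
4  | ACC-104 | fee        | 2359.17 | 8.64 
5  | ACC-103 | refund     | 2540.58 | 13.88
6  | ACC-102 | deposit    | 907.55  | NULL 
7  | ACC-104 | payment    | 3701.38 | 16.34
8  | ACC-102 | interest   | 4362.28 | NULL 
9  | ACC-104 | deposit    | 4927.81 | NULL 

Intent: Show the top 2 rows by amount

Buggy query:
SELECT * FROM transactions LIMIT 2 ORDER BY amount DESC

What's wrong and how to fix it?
Bug: ORDER BY cannot follow LIMIT; LIMIT is the final clause

Fix: Sort with ORDER BY, then apply LIMIT

Corrected query:
SELECT * FROM transactions ORDER BY amount DESC LIMIT 2

Result:
id | account | kind     | amount  | fee 
---+---------+----------+---------+-----
9  | ACC-104 | deposit  | 4927.81 | NULL
8  | ACC-102 | interest | 4362.28 | NULL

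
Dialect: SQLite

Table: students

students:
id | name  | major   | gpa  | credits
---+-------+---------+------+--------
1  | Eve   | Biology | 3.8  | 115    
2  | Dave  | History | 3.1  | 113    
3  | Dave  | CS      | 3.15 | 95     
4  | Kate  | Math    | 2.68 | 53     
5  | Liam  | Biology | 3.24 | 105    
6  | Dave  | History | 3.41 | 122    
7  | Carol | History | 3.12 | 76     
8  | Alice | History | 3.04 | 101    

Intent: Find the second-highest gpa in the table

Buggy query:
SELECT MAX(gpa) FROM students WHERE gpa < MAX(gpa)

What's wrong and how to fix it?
Bug: MAX(gpa) on the right of the comparison is an aggregate-in-WHERE error

Fix: Put the inner MAX in a scalar subquery

Corrected query:
SELECT MAX(gpa) FROM students WHERE gpa < (SELECT MAX(gpa) FROM students)

Result:
MAX(gpa)
--------
3.41    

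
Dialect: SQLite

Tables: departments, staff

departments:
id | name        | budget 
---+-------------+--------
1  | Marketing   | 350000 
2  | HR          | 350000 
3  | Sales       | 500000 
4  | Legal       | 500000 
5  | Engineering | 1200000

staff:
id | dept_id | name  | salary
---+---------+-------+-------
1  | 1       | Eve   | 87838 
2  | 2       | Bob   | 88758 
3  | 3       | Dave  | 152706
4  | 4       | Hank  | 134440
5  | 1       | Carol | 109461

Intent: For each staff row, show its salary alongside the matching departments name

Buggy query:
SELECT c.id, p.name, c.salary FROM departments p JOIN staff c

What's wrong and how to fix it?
Bug: JOIN with no ON clause produces a cartesian product; every staff row pairs with every departments row

Fix: Specify the join condition linking the foreign key to the parent id

Corrected query:
SELECT c.id, p.name, c.salary FROM departments p JOIN staff c ON c.dept_id = p.id

Result:
id | name      | salary
---+-----------+-------
1  | Marketing | 87838 
2  | HR        | 88758 
3  | Sales     | 152706
4  | Legal     | 134440
5  | Marketing | 109461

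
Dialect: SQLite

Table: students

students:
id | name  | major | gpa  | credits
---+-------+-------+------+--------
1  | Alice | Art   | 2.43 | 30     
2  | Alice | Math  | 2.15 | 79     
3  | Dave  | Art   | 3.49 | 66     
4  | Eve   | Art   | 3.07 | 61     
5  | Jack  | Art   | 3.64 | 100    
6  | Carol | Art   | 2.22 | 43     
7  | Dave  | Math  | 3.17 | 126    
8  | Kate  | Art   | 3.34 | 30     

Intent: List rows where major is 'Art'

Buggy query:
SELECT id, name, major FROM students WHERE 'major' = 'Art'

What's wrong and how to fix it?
Bug: Single quotes denote string literals in SQL; the column name is being compared as a constant string

Fix: Reference the column as major without single quotes

Corrected query:
SELECT id, name, major FROM students WHERE major = 'Art'

Result:
id | name  | major
---+-------+------
1  | Alice | Art  
3  | Dave  | Art  
4  | Eve   | Art  
5  | Jack  | Art  
6  | Carol | Art  
8  | Kate  | Art  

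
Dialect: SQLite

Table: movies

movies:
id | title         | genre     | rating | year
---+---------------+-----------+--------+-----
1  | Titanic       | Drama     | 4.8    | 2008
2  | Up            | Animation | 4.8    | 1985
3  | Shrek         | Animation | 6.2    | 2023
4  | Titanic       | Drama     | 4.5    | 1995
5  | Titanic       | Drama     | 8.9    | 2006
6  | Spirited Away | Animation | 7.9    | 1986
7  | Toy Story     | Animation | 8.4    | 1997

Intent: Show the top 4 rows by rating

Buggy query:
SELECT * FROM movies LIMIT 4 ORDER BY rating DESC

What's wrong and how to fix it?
Bug: ORDER BY cannot follow LIMIT; LIMIT is the final clause

Fix: Swap the clauses: ORDER BY first, then LIMIT

Corrected query:
SELECT * FROM movies ORDER BY rating DESC LIMIT 4

Result:
id | title         | genre     | rating | year
---+---------------+-----------+--------+-----
5  | Titanic       | Drama     | 8.9    | 2006
7  | Toy Story     | Animation | 8.4    | 1997
6  | Spirited Away | Animation | 7.9    | 1986
3  | Shrek         | Animation | 6.2    | 2023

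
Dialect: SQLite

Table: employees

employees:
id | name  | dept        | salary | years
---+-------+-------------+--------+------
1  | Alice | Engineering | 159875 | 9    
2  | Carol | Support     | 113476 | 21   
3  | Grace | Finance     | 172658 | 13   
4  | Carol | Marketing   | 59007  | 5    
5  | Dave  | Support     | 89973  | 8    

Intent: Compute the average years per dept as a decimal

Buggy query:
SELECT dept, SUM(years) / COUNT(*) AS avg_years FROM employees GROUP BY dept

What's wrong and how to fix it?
Bug: SUM(years) and COUNT(*) are both integers; the division truncates the fractional part

Fix: Multiply by 1.0 (or CAST to REAL) to force floating-point division

Corrected query:
SELECT dept, SUM(years) * 1.0 / COUNT(*) AS avg_years FROM employees GROUP BY dept

Result:
dept        | avg_years
------------+----------
Engineering | 9        
Finance     | 13       
Marketing   | 5        
Support     | 14.5     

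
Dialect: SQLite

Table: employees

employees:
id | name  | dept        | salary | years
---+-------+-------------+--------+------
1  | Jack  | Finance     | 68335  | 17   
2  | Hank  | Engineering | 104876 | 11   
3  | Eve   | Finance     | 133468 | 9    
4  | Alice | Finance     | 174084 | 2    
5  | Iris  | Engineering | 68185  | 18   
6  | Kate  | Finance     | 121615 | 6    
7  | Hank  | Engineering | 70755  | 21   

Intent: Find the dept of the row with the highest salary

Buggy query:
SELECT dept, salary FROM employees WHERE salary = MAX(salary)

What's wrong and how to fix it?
Bug: WHERE is evaluated per row; an aggregate over the whole table isn't defined there

Fix: Wrap MAX in a scalar subquery so WHERE compares against a single value

Corrected query:
SELECT dept, salary FROM employees WHERE salary = (SELECT MAX(salary) FROM employees)

Result:
dept    | salary
--------+-------
Finance | 174084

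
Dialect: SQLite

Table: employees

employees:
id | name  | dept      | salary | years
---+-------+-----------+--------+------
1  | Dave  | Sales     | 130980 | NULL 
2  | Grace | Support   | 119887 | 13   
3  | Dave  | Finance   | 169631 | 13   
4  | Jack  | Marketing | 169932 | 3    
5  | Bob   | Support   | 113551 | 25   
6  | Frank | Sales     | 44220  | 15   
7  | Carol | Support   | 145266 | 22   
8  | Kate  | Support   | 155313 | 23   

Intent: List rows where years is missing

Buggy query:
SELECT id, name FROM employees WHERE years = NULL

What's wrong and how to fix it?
Bug: '= NULL' is always unknown in SQL three-valued logic, so no rows match

Fix: Use IS NULL to test for NULL

Corrected query:
SELECT id, name FROM employees WHERE years IS NULL

Result:
id | name
---+-----
1  | Dave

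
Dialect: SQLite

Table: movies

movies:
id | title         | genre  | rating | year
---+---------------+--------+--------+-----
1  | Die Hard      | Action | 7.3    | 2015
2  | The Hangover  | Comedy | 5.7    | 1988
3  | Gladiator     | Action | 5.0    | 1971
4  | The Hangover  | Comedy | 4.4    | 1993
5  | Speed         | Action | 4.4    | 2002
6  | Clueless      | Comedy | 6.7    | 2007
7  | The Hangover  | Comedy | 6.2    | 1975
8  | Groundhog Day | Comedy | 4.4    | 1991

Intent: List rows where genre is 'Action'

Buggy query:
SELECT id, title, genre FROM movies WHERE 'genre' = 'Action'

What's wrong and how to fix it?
Bug: 'genre' in single quotes is a string literal, not the column; the comparison is literal-vs-literal and never true

Fix: Reference the column as genre without single quotes

Corrected query:
SELECT id, title, genre FROM movies WHERE genre = 'Action'

Result:
id | title     | genre 
---+-----------+-------
1  | Die Hard  | Action
3  | Gladiator | Action
5  | Speed     | Action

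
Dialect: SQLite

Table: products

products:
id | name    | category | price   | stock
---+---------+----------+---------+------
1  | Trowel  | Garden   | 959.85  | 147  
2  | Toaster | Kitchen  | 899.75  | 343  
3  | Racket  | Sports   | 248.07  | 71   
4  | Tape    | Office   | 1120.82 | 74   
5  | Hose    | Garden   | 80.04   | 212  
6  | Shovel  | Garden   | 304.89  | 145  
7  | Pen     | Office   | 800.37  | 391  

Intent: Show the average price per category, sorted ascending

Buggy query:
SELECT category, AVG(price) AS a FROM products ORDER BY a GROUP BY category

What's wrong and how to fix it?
Bug: ORDER BY appears before GROUP BY; SQL clause order requires GROUP BY first

Fix: Reorder: SELECT … FROM … GROUP BY … ORDER BY …

Corrected query:
SELECT category, AVG(price) AS a FROM products GROUP BY category ORDER BY a

Result:
category | a      
---------+--------
Sports   | 248.07 
Garden   | 448.26 
Kitchen  | 899.75 
Office   | 960.595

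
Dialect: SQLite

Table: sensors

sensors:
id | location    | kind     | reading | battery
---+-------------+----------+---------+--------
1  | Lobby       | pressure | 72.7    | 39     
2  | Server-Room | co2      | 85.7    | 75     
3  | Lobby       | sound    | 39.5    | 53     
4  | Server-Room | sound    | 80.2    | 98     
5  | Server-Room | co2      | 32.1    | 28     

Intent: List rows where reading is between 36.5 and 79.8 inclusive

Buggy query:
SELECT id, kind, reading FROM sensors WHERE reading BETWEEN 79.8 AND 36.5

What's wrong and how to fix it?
Bug: The bounds are reversed; BETWEEN a AND b requires a <= b to match anything

Fix: Write BETWEEN 36.5 AND 79.8

Corrected query:
SELECT id, kind, reading FROM sensors WHERE reading BETWEEN 36.5 AND 79.8

Result:
id | kind     | reading
---+----------+--------
1  | pressure | 72.7   
3  | sound    | 39.5   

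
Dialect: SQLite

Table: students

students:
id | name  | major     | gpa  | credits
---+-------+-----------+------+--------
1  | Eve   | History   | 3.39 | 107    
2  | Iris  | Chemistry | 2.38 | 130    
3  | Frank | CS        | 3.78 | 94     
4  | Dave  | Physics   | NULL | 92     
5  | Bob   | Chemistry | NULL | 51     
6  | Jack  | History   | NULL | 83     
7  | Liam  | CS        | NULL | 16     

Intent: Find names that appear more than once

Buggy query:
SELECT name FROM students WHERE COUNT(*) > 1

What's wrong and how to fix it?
Bug: WHERE can't reference COUNT(*); aggregates are computed after WHERE

Fix: Group first, then use HAVING for the count condition

Corrected query:
SELECT name FROM students GROUP BY name HAVING COUNT(*) > 1

Result:
(no rows)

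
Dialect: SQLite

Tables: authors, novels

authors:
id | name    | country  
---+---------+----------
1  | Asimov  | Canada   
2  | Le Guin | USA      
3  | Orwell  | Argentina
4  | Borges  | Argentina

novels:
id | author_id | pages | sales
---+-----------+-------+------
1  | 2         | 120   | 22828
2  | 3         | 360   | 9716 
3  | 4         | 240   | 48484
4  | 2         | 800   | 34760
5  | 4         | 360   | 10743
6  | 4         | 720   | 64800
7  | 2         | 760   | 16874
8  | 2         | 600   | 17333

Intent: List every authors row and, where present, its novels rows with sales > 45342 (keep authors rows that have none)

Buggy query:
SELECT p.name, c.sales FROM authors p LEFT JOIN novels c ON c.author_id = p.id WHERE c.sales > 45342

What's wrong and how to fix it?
Bug: A WHERE condition on the right-hand table after LEFT JOIN drops unmatched parents

Fix: Move the right-table condition into the ON clause so unmatched parents are kept

Corrected query:
SELECT p.name, c.sales FROM authors p LEFT JOIN novels c ON c.author_id = p.id AND c.sales > 45342

Result:
name    | sales
--------+------
Asimov  | NULL 
Le Guin | NULL 
Orwell  | NULL 
Borges  | 48484
Borges  | 64800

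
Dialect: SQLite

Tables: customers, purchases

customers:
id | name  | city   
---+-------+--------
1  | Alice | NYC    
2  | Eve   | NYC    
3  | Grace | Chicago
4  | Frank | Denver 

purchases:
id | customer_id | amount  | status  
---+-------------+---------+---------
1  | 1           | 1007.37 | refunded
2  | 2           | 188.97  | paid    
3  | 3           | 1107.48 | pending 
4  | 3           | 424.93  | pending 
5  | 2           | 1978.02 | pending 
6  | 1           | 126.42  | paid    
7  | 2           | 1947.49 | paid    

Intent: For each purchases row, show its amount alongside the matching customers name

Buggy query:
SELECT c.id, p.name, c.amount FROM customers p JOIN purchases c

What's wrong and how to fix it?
Bug: Missing join condition: each purchases row is matched to all customers rows instead of just its own

Fix: Specify the join condition linking the foreign key to the parent id

Corrected query:
SELECT c.id, p.name, c.amount FROM customers p JOIN purchases c ON c.customer_id = p.id

Result:
id | name  | amount 
---+-------+--------
1  | Alice | 1007.37
2  | Eve   | 188.97 
3  | Grace | 1107.48
4  | Grace | 424.93 
5  | Eve   | 1978.02
6  | Alice | 126.42 
7  | Eve   | 1947.49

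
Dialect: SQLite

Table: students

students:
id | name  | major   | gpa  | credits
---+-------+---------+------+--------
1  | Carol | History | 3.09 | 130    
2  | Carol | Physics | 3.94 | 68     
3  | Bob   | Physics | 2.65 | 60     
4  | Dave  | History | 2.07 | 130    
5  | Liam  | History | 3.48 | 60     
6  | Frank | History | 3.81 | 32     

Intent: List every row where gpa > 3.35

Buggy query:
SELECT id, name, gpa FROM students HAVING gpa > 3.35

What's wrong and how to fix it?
Bug: HAVING filters the output of aggregation, but this query has no GROUP BY and no aggregate functions, so SQLite rejects it (HAVING clause on a non-aggregate query); the condition here is per row

Fix: Replace HAVING with WHERE since the condition applies to individual rows

Corrected query:
SELECT id, name, gpa FROM students WHERE gpa > 3.35

Result:
id | name  | gpa 
---+-------+-----
2  | Carol | 3.94
5  | Liam  | 3.48
6  | Frank | 3.81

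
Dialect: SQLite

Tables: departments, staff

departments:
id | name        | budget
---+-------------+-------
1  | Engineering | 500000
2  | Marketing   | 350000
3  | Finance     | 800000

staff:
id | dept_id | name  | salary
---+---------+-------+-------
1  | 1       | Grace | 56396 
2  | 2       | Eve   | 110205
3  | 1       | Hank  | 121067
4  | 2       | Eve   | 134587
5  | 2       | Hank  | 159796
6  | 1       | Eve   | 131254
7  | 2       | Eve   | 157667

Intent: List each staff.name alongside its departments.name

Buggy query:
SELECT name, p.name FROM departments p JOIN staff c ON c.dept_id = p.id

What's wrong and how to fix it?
Bug: Both tables have a 'name' column; the unqualified reference is ambiguous

Fix: Qualify the column with its table alias (c.name)

Corrected query:
SELECT c.name, p.name FROM departments p JOIN staff c ON c.dept_id = p.id

Result:
name  | name       
------+------------
Grace | Engineering
Eve   | Marketing  
Hank  | Engineering
Eve   | Marketing  
Hank  | Marketing  
Eve   | Engineering
Eve   | Marketing  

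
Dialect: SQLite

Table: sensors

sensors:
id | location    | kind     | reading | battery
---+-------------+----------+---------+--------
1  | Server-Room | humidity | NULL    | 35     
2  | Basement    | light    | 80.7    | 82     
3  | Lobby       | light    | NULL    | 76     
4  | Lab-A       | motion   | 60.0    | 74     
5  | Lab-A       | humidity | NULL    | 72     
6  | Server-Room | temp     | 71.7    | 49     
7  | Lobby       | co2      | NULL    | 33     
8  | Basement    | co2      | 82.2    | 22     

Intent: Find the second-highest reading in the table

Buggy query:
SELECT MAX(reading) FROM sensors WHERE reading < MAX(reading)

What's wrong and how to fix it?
Bug: The inner MAX is an aggregate inside WHERE, which is not allowed

Fix: Compute the overall MAX in a subquery, then take MAX of rows below it

Corrected query:
SELECT MAX(reading) FROM sensors WHERE reading < (SELECT MAX(reading) FROM sensors)

Result:
MAX(reading)
------------
80.7        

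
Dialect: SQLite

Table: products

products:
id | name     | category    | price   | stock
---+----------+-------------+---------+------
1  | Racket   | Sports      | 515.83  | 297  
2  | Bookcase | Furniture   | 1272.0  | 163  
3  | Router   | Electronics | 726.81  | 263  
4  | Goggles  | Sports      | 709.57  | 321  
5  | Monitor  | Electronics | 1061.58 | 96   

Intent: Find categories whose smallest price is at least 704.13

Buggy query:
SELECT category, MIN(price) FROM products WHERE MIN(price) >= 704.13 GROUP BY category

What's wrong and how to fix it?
Bug: MIN() in WHERE is a misuse of aggregate

Fix: Use HAVING for the per-group MIN condition

Corrected query:
SELECT category, MIN(price) FROM products GROUP BY category HAVING MIN(price) >= 704.13

Result:
category    | MIN(price)
------------+-----------
Electronics | 726.81    
Furniture   | 1272      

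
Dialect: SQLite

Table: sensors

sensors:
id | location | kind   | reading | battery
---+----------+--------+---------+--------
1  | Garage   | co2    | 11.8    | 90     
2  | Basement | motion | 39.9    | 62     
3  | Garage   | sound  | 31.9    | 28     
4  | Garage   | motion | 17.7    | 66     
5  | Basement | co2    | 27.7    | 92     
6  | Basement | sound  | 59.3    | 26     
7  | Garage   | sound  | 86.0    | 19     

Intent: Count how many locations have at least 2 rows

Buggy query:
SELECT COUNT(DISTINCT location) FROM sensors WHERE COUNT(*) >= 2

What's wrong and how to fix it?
Bug: WHERE filters individual rows, not groups, so a group-level COUNT is invalid there

Fix: Group first with HAVING COUNT(*) >= 2, then COUNT the resulting groups

Corrected query:
SELECT COUNT(*) FROM (SELECT location FROM sensors GROUP BY location HAVING COUNT(*) >= 2)

Result:
COUNT(*)
--------
2       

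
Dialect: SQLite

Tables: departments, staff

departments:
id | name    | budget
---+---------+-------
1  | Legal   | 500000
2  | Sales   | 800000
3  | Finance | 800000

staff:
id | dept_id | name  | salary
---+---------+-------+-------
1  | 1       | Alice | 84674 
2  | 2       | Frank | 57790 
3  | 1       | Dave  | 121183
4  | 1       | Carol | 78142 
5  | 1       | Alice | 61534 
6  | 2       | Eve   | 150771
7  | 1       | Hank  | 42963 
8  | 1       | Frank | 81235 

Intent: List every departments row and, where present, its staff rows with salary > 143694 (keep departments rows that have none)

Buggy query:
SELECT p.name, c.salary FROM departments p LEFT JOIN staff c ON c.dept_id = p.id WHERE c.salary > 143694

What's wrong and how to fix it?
Bug: Filtering c.salary in WHERE discards the NULL rows produced by LEFT JOIN, turning it into an inner join

Fix: Put 'c.salary > 143694' in the JOIN's ON clause instead of WHERE

Corrected query:
SELECT p.name, c.salary FROM departments p LEFT JOIN staff c ON c.dept_id = p.id AND c.salary > 143694

Result:
name    | salary
--------+-------
Legal   | NULL  
Sales   | 150771
Finance | NULL  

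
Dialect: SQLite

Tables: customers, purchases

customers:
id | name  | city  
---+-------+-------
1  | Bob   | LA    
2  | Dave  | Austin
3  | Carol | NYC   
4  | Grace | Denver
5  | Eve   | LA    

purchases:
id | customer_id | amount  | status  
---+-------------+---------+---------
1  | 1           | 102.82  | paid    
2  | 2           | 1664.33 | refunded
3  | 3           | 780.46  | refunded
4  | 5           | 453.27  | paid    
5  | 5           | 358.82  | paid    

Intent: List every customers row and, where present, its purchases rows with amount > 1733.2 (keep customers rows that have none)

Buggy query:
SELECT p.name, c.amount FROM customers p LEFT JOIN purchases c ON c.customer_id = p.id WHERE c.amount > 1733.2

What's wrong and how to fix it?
Bug: Filtering c.amount in WHERE discards the NULL rows produced by LEFT JOIN, turning it into an inner join

Fix: Move the right-table condition into the ON clause so unmatched parents are kept

Corrected query:
SELECT p.name, c.amount FROM customers p LEFT JOIN purchases c ON c.customer_id = p.id AND c.amount > 1733.2

Result:
name  | amount
------+-------
Bob   | NULL  
Dave  | NULL  
Carol | NULL  
Grace | NULL  
Eve   | NULL  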